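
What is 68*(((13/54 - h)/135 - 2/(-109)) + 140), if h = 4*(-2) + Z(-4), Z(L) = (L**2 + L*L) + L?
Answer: 3778885018/397305 ≈ 9511.3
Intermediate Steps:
Z(L) = L + 2*L**2 (Z(L) = (L**2 + L**2) + L = 2*L**2 + L = L + 2*L**2)
h = 20 (h = 4*(-2) - 4*(1 + 2*(-4)) = -8 - 4*(1 - 8) = -8 - 4*(-7) = -8 + 28 = 20)
68*(((13/54 - h)/135 - 2/(-109)) + 140) = 68*(((13/54 - 1*20)/135 - 2/(-109)) + 140) = 68*(((13*(1/54) - 20)*(1/135) - 2*(-1/109)) + 140) = 68*(((13/54 - 20)*(1/135) + 2/109) + 140) = 68*((-1067/54*1/135 + 2/109) + 140) = 68*((-1067/7290 + 2/109) + 140) = 68*(-101723/794610 + 140) = 68*(111143677/794610) = 3778885018/397305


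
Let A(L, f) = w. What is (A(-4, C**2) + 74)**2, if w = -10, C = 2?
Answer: 4096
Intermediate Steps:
A(L, f) = -10
(A(-4, C**2) + 74)**2 = (-10 + 74)**2 = 64**2 = 4096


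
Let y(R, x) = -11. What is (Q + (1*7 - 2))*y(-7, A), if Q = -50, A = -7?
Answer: 495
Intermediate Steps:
(Q + (1*7 - 2))*y(-7, A) = (-50 + (1*7 - 2))*(-11) = (-50 + (7 - 2))*(-11) = (-50 + 5)*(-11) = -45*(-11) = 495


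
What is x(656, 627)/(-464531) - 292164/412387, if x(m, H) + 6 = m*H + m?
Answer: -305607008378/191566545497 ≈ -1.5953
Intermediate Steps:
x(m, H) = -6 + m + H*m (x(m, H) = -6 + (m*H + m) = -6 + (H*m + m) = -6 + (m + H*m) = -6 + m + H*m)
x(656, 627)/(-464531) - 292164/412387 = (-6 + 656 + 627*656)/(-464531) - 292164/412387 = (-6 + 656 + 411312)*(-1/464531) - 292164*1/412387 = 411962*(-1/464531) - 292164/412387 = -411962/464531 - 292164/412387 = -305607008378/191566545497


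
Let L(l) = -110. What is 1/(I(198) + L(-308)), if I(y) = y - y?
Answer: -1/110 ≈ -0.0090909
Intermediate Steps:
I(y) = 0
1/(I(198) + L(-308)) = 1/(0 - 110) = 1/(-110) = -1/110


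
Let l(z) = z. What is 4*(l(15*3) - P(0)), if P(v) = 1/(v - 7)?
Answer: 1264/7 ≈ 180.57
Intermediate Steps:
P(v) = 1/(-7 + v)
4*(l(15*3) - P(0)) = 4*(15*3 - 1/(-7 + 0)) = 4*(45 - 1/(-7)) = 4*(45 - 1*(-1/7)) = 4*(45 + 1/7) = 4*(316/7) = 1264/7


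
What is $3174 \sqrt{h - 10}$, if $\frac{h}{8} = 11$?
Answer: $3174 \sqrt{78} \approx 28032.0$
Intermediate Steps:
$h = 88$ ($h = 8 \cdot 11 = 88$)
$3174 \sqrt{h - 10} = 3174 \sqrt{88 - 10} = 3174 \sqrt{78}$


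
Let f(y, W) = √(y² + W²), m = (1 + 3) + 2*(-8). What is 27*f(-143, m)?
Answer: 27*√20593 ≈ 3874.6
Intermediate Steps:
m = -12 (m = 4 - 16 = -12)
f(y, W) = √(W² + y²)
27*f(-143, m) = 27*√((-12)² + (-143)²) = 27*√(144 + 20449) = 27*√20593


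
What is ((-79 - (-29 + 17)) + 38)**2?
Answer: 841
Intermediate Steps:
((-79 - (-29 + 17)) + 38)**2 = ((-79 - 1*(-12)) + 38)**2 = ((-79 + 12) + 38)**2 = (-67 + 38)**2 = (-29)**2 = 841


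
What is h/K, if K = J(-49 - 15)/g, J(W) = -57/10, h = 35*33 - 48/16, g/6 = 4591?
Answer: -105776640/19 ≈ -5.5672e+6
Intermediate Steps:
g = 27546 (g = 6*4591 = 27546)
h = 1152 (h = 1155 - 48*1/16 = 1155 - 3 = 1152)
J(W) = -57/10 (J(W) = -57*1/10 = -57/10)
K = -19/91820 (K = -57/10/27546 = -57/10*1/27546 = -19/91820 ≈ -0.00020693)
h/K = 1152/(-19/91820) = 1152*(-91820/19) = -105776640/19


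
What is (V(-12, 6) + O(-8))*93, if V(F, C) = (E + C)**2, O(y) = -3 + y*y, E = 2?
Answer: 11625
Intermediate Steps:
O(y) = -3 + y**2
V(F, C) = (2 + C)**2
(V(-12, 6) + O(-8))*93 = ((2 + 6)**2 + (-3 + (-8)**2))*93 = (8**2 + (-3 + 64))*93 = (64 + 61)*93 = 125*93 = 11625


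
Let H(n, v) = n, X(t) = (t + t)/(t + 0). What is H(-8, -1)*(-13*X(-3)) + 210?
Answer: 418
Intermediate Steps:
X(t) = 2 (X(t) = (2*t)/t = 2)
H(-8, -1)*(-13*X(-3)) + 210 = -(-104)*2 + 210 = -8*(-26) + 210 = 208 + 210 = 418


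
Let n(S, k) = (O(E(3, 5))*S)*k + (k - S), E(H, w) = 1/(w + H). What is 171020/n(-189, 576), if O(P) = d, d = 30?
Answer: -34204/653031 ≈ -0.052377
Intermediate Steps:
E(H, w) = 1/(H + w)
O(P) = 30
n(S, k) = k - S + 30*S*k (n(S, k) = (30*S)*k + (k - S) = 30*S*k + (k - S) = k - S + 30*S*k)
171020/n(-189, 576) = 171020/(576 - 1*(-189) + 30*(-189)*576) = 171020/(576 + 189 - 3265920) = 171020/(-3265155) = 171020*(-1/3265155) = -34204/653031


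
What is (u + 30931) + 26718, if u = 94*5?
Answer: 58119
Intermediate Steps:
u = 470
(u + 30931) + 26718 = (470 + 30931) + 26718 = 31401 + 26718 = 58119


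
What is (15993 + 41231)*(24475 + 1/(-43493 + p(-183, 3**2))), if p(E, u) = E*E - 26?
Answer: 7023795332388/5015 ≈ 1.4006e+9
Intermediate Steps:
p(E, u) = -26 + E**2 (p(E, u) = E**2 - 26 = -26 + E**2)
(15993 + 41231)*(24475 + 1/(-43493 + p(-183, 3**2))) = (15993 + 41231)*(24475 + 1/(-43493 + (-26 + (-183)**2))) = 57224*(24475 + 1/(-43493 + (-26 + 33489))) = 57224*(24475 + 1/(-43493 + 33463)) = 57224*(24475 + 1/(-10030)) = 57224*(24475 - 1/10030) = 57224*(245484249/10030) = 7023795332388/5015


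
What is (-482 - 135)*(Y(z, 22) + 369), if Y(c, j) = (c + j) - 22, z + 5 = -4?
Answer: -222120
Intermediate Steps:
z = -9 (z = -5 - 4 = -9)
Y(c, j) = -22 + c + j
(-482 - 135)*(Y(z, 22) + 369) = (-482 - 135)*((-22 - 9 + 22) + 369) = -617*(-9 + 369) = -617*360 = -222120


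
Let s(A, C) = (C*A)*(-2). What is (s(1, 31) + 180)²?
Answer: 13924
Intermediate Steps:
s(A, C) = -2*A*C (s(A, C) = (A*C)*(-2) = -2*A*C)
(s(1, 31) + 180)² = (-2*1*31 + 180)² = (-62 + 180)² = 118² = 13924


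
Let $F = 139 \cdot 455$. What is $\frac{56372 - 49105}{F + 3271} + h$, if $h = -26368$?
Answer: $- \frac{1753886621}{66516} \approx -26368.0$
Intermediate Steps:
$F = 63245$
$\frac{56372 - 49105}{F + 3271} + h = \frac{56372 - 49105}{63245 + 3271} - 26368 = \frac{7267}{66516} - 26368 = - \frac{1753886621}{66516}$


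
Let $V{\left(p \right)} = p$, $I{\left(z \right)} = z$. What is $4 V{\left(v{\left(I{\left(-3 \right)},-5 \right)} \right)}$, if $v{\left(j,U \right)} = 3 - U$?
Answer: $32$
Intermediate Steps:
$4 V{\left(v{\left(I{\left(-3 \right)},-5 \right)} \right)} = 4 \left(3 - -5\right) = 4 \left(3 + 5\right) = 4 \cdot 8 = 32$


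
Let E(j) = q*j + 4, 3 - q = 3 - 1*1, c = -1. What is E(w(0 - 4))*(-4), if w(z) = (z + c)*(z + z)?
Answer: -176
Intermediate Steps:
q = 1 (q = 3 - (3 - 1*1) = 3 - (3 - 1) = 3 - 1*2 = 3 - 2 = 1)
w(z) = 2*z*(-1 + z) (w(z) = (z - 1)*(z + z) = (-1 + z)*(2*z) = 2*z*(-1 + z))
E(j) = 4 + j (E(j) = 1*j + 4 = j + 4 = 4 + j)
E(w(0 - 4))*(-4) = (4 + 2*(0 - 4)*(-1 + (0 - 4)))*(-4) = (4 + 2*(-4)*(-1 - 4))*(-4) = (4 + 2*(-4)*(-5))*(-4) = (4 + 40)*(-4) = 44*(-4) = -176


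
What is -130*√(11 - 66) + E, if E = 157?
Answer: 157 - 130*I*√55 ≈ 157.0 - 964.11*I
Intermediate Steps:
-130*√(11 - 66) + E = -130*√(11 - 66) + 157 = -130*I*√55 + 157 = 157 - 130*I*√55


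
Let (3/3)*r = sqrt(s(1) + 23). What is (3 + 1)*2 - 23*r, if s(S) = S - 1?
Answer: 8 - 23*sqrt(23) ≈ -102.30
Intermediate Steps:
s(S) = -1 + S
r = sqrt(23) (r = sqrt((-1 + 1) + 23) = sqrt(0 + 23) = sqrt(23) ≈ 4.7958)
(3 + 1)*2 - 23*r = (3 + 1)*2 - 23*sqrt(23) = 4*2 - 23*sqrt(23) = 8 - 23*sqrt(23)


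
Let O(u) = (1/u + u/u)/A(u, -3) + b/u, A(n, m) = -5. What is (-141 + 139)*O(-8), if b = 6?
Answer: 37/20 ≈ 1.8500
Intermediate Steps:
O(u) = -⅕ + 29/(5*u) (O(u) = (1/u + u/u)/(-5) + 6/u = (1/u + 1)*(-⅕) + 6/u = (1 + 1/u)*(-⅕) + 6/u = (-⅕ - 1/(5*u)) + 6/u = -⅕ + 29/(5*u))
(-141 + 139)*O(-8) = (-141 + 139)*((⅕)*(29 - 1*(-8))/(-8)) = -2*(-1)*(29 + 8)/(5*8) = -2*(-1)*37/(5*8) = -2*(-37/40) = 37/20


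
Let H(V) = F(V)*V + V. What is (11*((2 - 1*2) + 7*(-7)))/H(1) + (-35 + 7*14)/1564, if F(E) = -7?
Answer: 421687/4692 ≈ 89.874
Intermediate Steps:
H(V) = -6*V (H(V) = -7*V + V = -6*V)
(11*((2 - 1*2) + 7*(-7)))/H(1) + (-35 + 7*14)/1564 = (11*((2 - 1*2) + 7*(-7)))/((-6*1)) + (-35 + 7*14)/1564 = (11*((2 - 2) - 49))/(-6) + (-35 + 98)*(1/1564) = (11*(0 - 49))*(-1/6) + 63*(1/1564) = (11*(-49))*(-1/6) + 63/1564 = -539*(-1/6) + 63/1564 = 539/6 + 63/1564 = 421687/4692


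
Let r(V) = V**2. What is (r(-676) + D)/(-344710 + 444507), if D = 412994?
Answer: 869970/99797 ≈ 8.7174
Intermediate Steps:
(r(-676) + D)/(-344710 + 444507) = ((-676)**2 + 412994)/(-344710 + 444507) = (456976 + 412994)/99797 = 869970*(1/99797) = 869970/99797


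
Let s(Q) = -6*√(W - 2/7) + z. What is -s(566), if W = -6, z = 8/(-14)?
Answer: 4/7 + 12*I*√77/7 ≈ 0.57143 + 15.043*I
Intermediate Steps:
z = -4/7 (z = 8*(-1/14) = -4/7 ≈ -0.57143)
s(Q) = -4/7 - 12*I*√77/7 (s(Q) = -6*√(-6 - 2/7) - 4/7 = -12*I*√77/7 - 4/7 = -4/7 - 12*I*√77/7)
-s(566) = -(-4/7 - 12*I*√77/7) = 4/7 + 12*I*√77/7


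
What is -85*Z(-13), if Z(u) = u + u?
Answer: 2210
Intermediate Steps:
Z(u) = 2*u
-85*Z(-13) = -170*(-13) = -85*(-26) = 2210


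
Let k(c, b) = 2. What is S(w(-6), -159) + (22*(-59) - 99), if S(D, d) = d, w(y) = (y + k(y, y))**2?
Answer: -1556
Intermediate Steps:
w(y) = (2 + y)**2 (w(y) = (y + 2)**2 = (2 + y)**2)
S(w(-6), -159) + (22*(-59) - 99) = -159 + (22*(-59) - 99) = -159 + (-1298 - 99) = -159 - 1397 = -1556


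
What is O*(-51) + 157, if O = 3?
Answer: 4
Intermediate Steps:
O*(-51) + 157 = 3*(-51) + 157 = -153 + 157 = 4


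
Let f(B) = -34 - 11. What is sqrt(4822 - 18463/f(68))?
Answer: sqrt(1177265)/15 ≈ 72.335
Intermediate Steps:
f(B) = -45
sqrt(4822 - 18463/f(68)) = sqrt(4822 - 18463/(-45)) = sqrt(4822 - 18463*(-1/45)) = sqrt(4822 + 18463/45) = sqrt(235453/45) = sqrt(1177265)/15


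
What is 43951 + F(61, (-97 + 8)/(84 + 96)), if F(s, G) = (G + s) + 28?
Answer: 7927111/180 ≈ 44040.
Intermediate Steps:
F(s, G) = 28 + G + s
43951 + F(61, (-97 + 8)/(84 + 96)) = 43951 + (28 + (-97 + 8)/(84 + 96) + 61) = 43951 + (28 - 89/180 + 61) = 43951 + 15931/180 = 7927111/180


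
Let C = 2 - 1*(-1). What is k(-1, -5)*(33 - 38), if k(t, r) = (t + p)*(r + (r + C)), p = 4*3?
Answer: 385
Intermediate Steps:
p = 12
C = 3 (C = 2 + 1 = 3)
k(t, r) = (3 + 2*r)*(12 + t) (k(t, r) = (t + 12)*(r + (r + 3)) = (12 + t)*(r + (3 + r)) = (12 + t)*(3 + 2*r) = (3 + 2*r)*(12 + t))
k(-1, -5)*(33 - 38) = (36 + 3*(-1) + 24*(-5) + 2*(-5)*(-1))*(33 - 38) = (36 - 3 - 120 + 10)*(-5) = -77*(-5) = 385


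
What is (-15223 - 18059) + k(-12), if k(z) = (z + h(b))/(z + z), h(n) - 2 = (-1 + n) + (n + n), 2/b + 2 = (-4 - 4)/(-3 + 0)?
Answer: -399383/12 ≈ -33282.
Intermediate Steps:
b = 3 (b = 2/(-2 + (-4 - 4)/(-3 + 0)) = 2/(-2 - 8/(-3)) = 2/(-2 - 8*(-1/3)) = 2/(-2 + 8/3) = 2/(2/3) = 2*(3/2) = 3)
h(n) = 1 + 3*n (h(n) = 2 + ((-1 + n) + (n + n)) = 2 + ((-1 + n) + 2*n) = 2 + (-1 + 3*n) = 1 + 3*n)
k(z) = (10 + z)/(2*z) (k(z) = (z + (1 + 3*3))/(z + z) = (z + (1 + 9))/((2*z)) = (z + 10)*(1/(2*z)) = (10 + z)*(1/(2*z)) = (10 + z)/(2*z))
(-15223 - 18059) + k(-12) = (-15223 - 18059) + (1/2)*(10 - 12)/(-12) = -33282 + (1/2)*(-1/12)*(-2) = -33282 + 1/12 = -399383/12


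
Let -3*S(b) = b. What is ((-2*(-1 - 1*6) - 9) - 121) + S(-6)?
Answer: -114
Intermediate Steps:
S(b) = -b/3
((-2*(-1 - 1*6) - 9) - 121) + S(-6) = ((-2*(-1 - 1*6) - 9) - 121) - 1/3*(-6) = ((-2*(-1 - 6) - 9) - 121) + 2 = ((-2*(-7) - 9) - 121) + 2 = ((14 - 9) - 121) + 2 = (5 - 121) + 2 = -116 + 2 = -114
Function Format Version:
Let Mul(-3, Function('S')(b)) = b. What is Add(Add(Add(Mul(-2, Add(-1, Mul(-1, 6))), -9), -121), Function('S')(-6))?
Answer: -114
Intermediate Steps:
Function('S')(b) = Mul(Rational(-1, 3), b)
Add(Add(Add(Mul(-2, Add(-1, Mul(-1, 6))), -9), -121), Function('S')(-6)) = Add(Add(Add(Mul(-2, Add(-1, Mul(-1, 6))), -9), -121), Mul(Rational(-1, 3), -6)) = Add(Add(Add(Mul(-2, Add(-1, -6)), -9), -121), 2) = Add(Add(Add(Mul(-2, -7), -9), -121), 2) = Add(Add(Add(14, -9), -121), 2) = Add(Add(5, -121), 2) = Add(-116, 2) = -114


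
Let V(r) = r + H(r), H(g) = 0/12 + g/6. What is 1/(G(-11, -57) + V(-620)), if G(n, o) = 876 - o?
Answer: 3/629 ≈ 0.0047695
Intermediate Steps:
H(g) = g/6 (H(g) = 0*(1/12) + g*(1/6) = 0 + g/6 = g/6)
V(r) = 7*r/6 (V(r) = r + r/6 = 7*r/6)
1/(G(-11, -57) + V(-620)) = 1/((876 - 1*(-57)) + (7/6)*(-620)) = 1/((876 + 57) - 2170/3) = 1/(933 - 2170/3) = 1/(629/3) = 3/629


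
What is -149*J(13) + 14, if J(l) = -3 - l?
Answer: 2398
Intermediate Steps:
-149*J(13) + 14 = -149*(-3 - 1*13) + 14 = -149*(-3 - 13) + 14 = -149*(-16) + 14 = 2384 + 14 = 2398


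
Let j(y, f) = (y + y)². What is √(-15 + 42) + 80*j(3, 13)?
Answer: 2880 + 3*√3 ≈ 2885.2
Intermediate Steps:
j(y, f) = 4*y² (j(y, f) = (2*y)² = 4*y²)
√(-15 + 42) + 80*j(3, 13) = √(-15 + 42) + 80*(4*3²) = √27 + 80*(4*9) = 3*√3 + 80*36 = 3*√3 + 2880 = 2880 + 3*√3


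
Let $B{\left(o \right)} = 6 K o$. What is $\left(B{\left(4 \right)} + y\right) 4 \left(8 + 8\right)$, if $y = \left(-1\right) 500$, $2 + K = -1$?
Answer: $-36608$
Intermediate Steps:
$K = -3$ ($K = -2 - 1 = -3$)
$y = -500$
$B{\left(o \right)} = - 18 o$ ($B{\left(o \right)} = 6 \left(-3\right) o = - 18 o$)
$\left(B{\left(4 \right)} + y\right) 4 \left(8 + 8\right) = \left(\left(-18\right) 4 - 500\right) 4 \left(8 + 8\right) = \left(-72 - 500\right) 4 \cdot 16 = \left(-572\right) 64 = -36608$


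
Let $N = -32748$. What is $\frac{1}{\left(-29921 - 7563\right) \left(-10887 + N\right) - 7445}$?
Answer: $\frac{1}{1635606895} \approx 6.1139 \cdot 10^{-10}$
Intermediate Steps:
$\frac{1}{\left(-29921 - 7563\right) \left(-10887 + N\right) - 7445} = \frac{1}{\left(-29921 - 7563\right) \left(-10887 - 32748\right) - 7445} = \frac{1}{\left(-37484\right) \left(-43635\right) - 7445} = \frac{1}{1635614340 - 7445} = \frac{1}{1635606895}$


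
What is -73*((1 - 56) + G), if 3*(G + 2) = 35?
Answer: 9928/3 ≈ 3309.3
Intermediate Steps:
G = 29/3 (G = -2 + (1/3)*35 = -2 + 35/3 = 29/3 ≈ 9.6667)
-73*((1 - 56) + G) = -73*((1 - 56) + 29/3) = -73*(-55 + 29/3) = -73*(-136/3) = 9928/3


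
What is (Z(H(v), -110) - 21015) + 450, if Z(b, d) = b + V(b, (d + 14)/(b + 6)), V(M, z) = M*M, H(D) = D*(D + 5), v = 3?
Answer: -19965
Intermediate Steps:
H(D) = D*(5 + D)
V(M, z) = M²
Z(b, d) = b + b²
(Z(H(v), -110) - 21015) + 450 = ((3*(5 + 3))*(1 + 3*(5 + 3)) - 21015) + 450 = ((3*8)*(1 + 3*8) - 21015) + 450 = (24*(1 + 24) - 21015) + 450 = (24*25 - 21015) + 450 = (600 - 21015) + 450 = -20415 + 450 = -19965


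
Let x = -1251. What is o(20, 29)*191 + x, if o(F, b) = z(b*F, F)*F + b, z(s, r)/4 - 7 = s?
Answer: 8973648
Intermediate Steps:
z(s, r) = 28 + 4*s
o(F, b) = b + F*(28 + 4*F*b) (o(F, b) = (28 + 4*(b*F))*F + b = (28 + 4*(F*b))*F + b = (28 + 4*F*b)*F + b = F*(28 + 4*F*b) + b = b + F*(28 + 4*F*b))
o(20, 29)*191 + x = (29 + 4*20*(7 + 20*29))*191 - 1251 = (29 + 4*20*(7 + 580))*191 - 1251 = (29 + 4*20*587)*191 - 1251 = (29 + 46960)*191 - 1251 = 46989*191 - 1251 = 8974899 - 1251 = 8973648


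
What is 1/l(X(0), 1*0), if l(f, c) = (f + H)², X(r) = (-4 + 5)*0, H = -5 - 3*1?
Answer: 1/64 ≈ 0.015625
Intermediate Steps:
H = -8 (H = -5 - 3 = -8)
X(r) = 0 (X(r) = 1*0 = 0)
l(f, c) = (-8 + f)² (l(f, c) = (f - 8)² = (-8 + f)²)
1/l(X(0), 1*0) = 1/((-8 + 0)²) = 1/((-8)²) = 1/64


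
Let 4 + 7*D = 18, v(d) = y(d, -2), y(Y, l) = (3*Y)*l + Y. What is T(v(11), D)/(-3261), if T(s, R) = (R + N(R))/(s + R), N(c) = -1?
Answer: 1/172833 ≈ 5.7859e-6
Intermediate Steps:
y(Y, l) = Y + 3*Y*l (y(Y, l) = 3*Y*l + Y = Y + 3*Y*l)
v(d) = -5*d (v(d) = d*(1 + 3*(-2)) = d*(1 - 6) = d*(-5) = -5*d)
D = 2 (D = -4/7 + (1/7)*18 = -4/7 + 18/7 = 2)
T(s, R) = (-1 + R)/(R + s) (T(s, R) = (R - 1)/(s + R) = (-1 + R)/(R + s))
T(v(11), D)/(-3261) = ((-1 + 2)/(2 - 5*11))/(-3261) = (1/(2 - 55))*(-1/3261) = (1/(-53))*(-1/3261) = -1/53*1*(-1/3261) = -1/53*(-1/3261) = 1/172833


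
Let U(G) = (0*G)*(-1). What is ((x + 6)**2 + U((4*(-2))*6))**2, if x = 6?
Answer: 20736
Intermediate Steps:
U(G) = 0 (U(G) = 0*(-1) = 0)
((x + 6)**2 + U((4*(-2))*6))**2 = ((6 + 6)**2 + 0)**2 = (12**2 + 0)**2 = (144 + 0)**2 = 144**2 = 20736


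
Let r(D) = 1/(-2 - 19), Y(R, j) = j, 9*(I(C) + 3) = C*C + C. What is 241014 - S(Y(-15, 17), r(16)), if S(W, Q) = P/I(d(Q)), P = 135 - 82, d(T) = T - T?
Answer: 723095/3 ≈ 2.4103e+5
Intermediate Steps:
d(T) = 0
I(C) = -3 + C/9 + C²/9 (I(C) = -3 + (C*C + C)/9 = -3 + (C² + C)/9 = -3 + (C + C²)/9 = -3 + (C/9 + C²/9) = -3 + C/9 + C²/9)
P = 53
r(D) = -1/21 (r(D) = 1/(-21) = -1/21)
S(W, Q) = -53/3 (S(W, Q) = 53/(-3 + (⅑)*0 + (⅑)*0²) = 53/(-3 + 0 + (⅑)*0) = 53/(-3 + 0 + 0) = 53/(-3) = 53*(-⅓) = -53/3)
241014 - S(Y(-15, 17), r(16)) = 241014 - 1*(-53/3) = 241014 + 53/3 = 723095/3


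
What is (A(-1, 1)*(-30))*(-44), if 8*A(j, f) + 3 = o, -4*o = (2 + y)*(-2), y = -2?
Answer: -495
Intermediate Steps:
o = 0 (o = -(2 - 2)*(-2)/4 = -0*(-2) = -1/4*0 = 0)
A(j, f) = -3/8 (A(j, f) = -3/8 + (1/8)*0 = -3/8 + 0 = -3/8)
(A(-1, 1)*(-30))*(-44) = -3/8*(-30)*(-44) = (45/4)*(-44) = -495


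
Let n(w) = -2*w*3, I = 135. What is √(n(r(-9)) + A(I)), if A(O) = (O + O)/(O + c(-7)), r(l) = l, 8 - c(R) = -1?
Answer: √894/4 ≈ 7.4750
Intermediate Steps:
c(R) = 9 (c(R) = 8 - 1*(-1) = 8 + 1 = 9)
A(O) = 2*O/(9 + O) (A(O) = (O + O)/(O + 9) = (2*O)/(9 + O) = 2*O/(9 + O))
n(w) = -6*w
√(n(r(-9)) + A(I)) = √(-6*(-9) + 2*135/(9 + 135)) = √(54 + 2*135/144) = √(54 + 2*135*(1/144)) = √(54 + 15/8) = √(447/8) = √894/4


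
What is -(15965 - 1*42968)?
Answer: 27003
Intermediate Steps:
-(15965 - 1*42968) = -(15965 - 42968) = -1*(-27003) = 27003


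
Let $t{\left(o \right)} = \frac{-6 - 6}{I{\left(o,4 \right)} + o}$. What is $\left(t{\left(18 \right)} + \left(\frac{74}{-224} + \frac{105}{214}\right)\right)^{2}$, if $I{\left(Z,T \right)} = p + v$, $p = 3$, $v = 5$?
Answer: $\frac{2202518761}{24271147264} \approx 0.090746$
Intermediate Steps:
$I{\left(Z,T \right)} = 8$ ($I{\left(Z,T \right)} = 3 + 5 = 8$)
$t{\left(o \right)} = - \frac{12}{8 + o}$ ($t{\left(o \right)} = \frac{-6 - 6}{8 + o} = - \frac{12}{8 + o}$)
$\left(t{\left(18 \right)} + \left(\frac{74}{-224} + \frac{105}{214}\right)\right)^{2} = \left(- \frac{12}{8 + 18} + \left(\frac{74}{-224} + \frac{105}{214}\right)\right)^{2} = \left(- \frac{12}{26} + \left(74 \left(- \frac{1}{224}\right) + 105 \cdot \frac{1}{214}\right)\right)^{2} = \left(\left(-12\right) \frac{1}{26} + \left(- \frac{37}{112} + \frac{105}{214}\right)\right)^{2} = \left(- \frac{6}{13} + \frac{1921}{11984}\right)^{2} = \left(- \frac{46931}{155792}\right)^{2} = \frac{2202518761}{24271147264}$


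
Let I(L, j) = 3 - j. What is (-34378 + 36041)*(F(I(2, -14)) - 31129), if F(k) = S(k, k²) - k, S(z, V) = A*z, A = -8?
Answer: -52021966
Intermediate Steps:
S(z, V) = -8*z
F(k) = -9*k (F(k) = -8*k - k = -9*k)
(-34378 + 36041)*(F(I(2, -14)) - 31129) = (-34378 + 36041)*(-9*(3 - 1*(-14)) - 31129) = 1663*(-9*(3 + 14) - 31129) = 1663*(-9*17 - 31129) = 1663*(-153 - 31129) = 1663*(-31282) = -52021966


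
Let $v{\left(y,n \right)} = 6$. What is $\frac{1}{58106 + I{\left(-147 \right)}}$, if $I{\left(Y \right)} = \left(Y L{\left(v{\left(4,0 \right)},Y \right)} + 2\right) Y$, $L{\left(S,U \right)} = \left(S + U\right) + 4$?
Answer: $- \frac{1}{2902621} \approx -3.4452 \cdot 10^{-7}$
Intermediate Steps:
$L{\left(S,U \right)} = 4 + S + U$
$I{\left(Y \right)} = Y \left(2 + Y \left(10 + Y\right)\right)$ ($I{\left(Y \right)} = \left(Y \left(4 + 6 + Y\right) + 2\right) Y = \left(Y \left(10 + Y\right) + 2\right) Y = \left(2 + Y \left(10 + Y\right)\right) Y = Y \left(2 + Y \left(10 + Y\right)\right)$)
$\frac{1}{58106 + I{\left(-147 \right)}} = \frac{1}{58106 - 147 \left(2 - 147 \left(10 - 147\right)\right)} = \frac{1}{58106 - 147 \left(2 - -20139\right)} = \frac{1}{58106 - 147 \left(2 + 20139\right)} = \frac{1}{58106 - 2960727} = \frac{1}{-2902621} = - \frac{1}{2902621}$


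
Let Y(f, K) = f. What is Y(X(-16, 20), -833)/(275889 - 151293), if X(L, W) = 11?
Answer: 11/124596 ≈ 8.8285e-5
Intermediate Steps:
Y(X(-16, 20), -833)/(275889 - 151293) = 11/(275889 - 151293) = 11/124596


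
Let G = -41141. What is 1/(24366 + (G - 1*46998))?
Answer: -1/63773 ≈ -1.5681e-5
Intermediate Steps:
1/(24366 + (G - 1*46998)) = 1/(24366 + (-41141 - 1*46998)) = 1/(24366 + (-41141 - 46998)) = 1/(24366 - 88139) = 1/(-63773) = -1/63773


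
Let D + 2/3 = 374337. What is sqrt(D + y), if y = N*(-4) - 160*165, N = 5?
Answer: 7*sqrt(63903)/3 ≈ 589.84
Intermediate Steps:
D = 1123009/3 (D = -2/3 + 374337 = 1123009/3 ≈ 3.7434e+5)
y = -26420 (y = 5*(-4) - 160*165 = -20 - 26400 = -26420)
sqrt(D + y) = sqrt(1123009/3 - 26420) = sqrt(1043749/3) = 7*sqrt(63903)/3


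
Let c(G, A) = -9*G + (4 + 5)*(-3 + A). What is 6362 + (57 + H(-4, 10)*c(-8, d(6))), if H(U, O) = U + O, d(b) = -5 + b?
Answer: 6743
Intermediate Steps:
c(G, A) = -27 - 9*G + 9*A (c(G, A) = -9*G + 9*(-3 + A) = -9*G + (-27 + 9*A) = -27 - 9*G + 9*A)
H(U, O) = O + U
6362 + (57 + H(-4, 10)*c(-8, d(6))) = 6362 + (57 + (10 - 4)*(-27 - 9*(-8) + 9*(-5 + 6))) = 6362 + (57 + 6*(-27 + 72 + 9*1)) = 6362 + (57 + 6*(-27 + 72 + 9)) = 6362 + (57 + 6*54) = 6362 + (57 + 324) = 6362 + 381 = 6743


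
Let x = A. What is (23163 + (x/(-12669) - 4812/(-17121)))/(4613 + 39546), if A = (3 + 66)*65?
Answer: 558241852470/1064261089099 ≈ 0.52453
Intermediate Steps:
A = 4485 (A = 69*65 = 4485)
x = 4485
(23163 + (x/(-12669) - 4812/(-17121)))/(4613 + 39546) = (23163 + (4485/(-12669) - 4812/(-17121)))/(4613 + 39546) = (23163 + (4485*(-1/12669) - 4812*(-1/17121)))/44159 = (23163 + (-1495/4223 + 1604/5707))*(1/44159) = (23163 - 1758273/24100661)*(1/44159) = (558241852470/24100661)*(1/44159) = 558241852470/1064261089099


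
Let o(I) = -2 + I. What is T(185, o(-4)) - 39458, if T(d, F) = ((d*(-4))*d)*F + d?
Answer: 782127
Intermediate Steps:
T(d, F) = d - 4*F*d² (T(d, F) = ((-4*d)*d)*F + d = (-4*d²)*F + d = -4*F*d² + d = d - 4*F*d²)
T(185, o(-4)) - 39458 = 185*(1 - 4*(-2 - 4)*185) - 39458 = 185*(1 - 4*(-6)*185) - 39458 = 185*(1 + 4440) - 39458 = 185*4441 - 39458 = 821585 - 39458 = 782127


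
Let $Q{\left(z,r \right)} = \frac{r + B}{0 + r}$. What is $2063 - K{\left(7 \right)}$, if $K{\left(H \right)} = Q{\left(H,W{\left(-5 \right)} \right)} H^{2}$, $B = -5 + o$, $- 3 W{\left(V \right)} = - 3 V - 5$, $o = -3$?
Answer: $\frac{9482}{5} \approx 1896.4$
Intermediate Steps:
$W{\left(V \right)} = \frac{5}{3} + V$ ($W{\left(V \right)} = - \frac{- 3 V - 5}{3} = - \frac{-5 - 3 V}{3} = \frac{5}{3} + V$)
$B = -8$ ($B = -5 - 3 = -8$)
$Q{\left(z,r \right)} = \frac{-8 + r}{r}$ ($Q{\left(z,r \right)} = \frac{r - 8}{0 + r} = \frac{-8 + r}{r}$)
$K{\left(H \right)} = \frac{17 H^{2}}{5}$ ($K{\left(H \right)} = \frac{-8 + \left(\frac{5}{3} - 5\right)}{\frac{5}{3} - 5} H^{2} = \frac{-8 - \frac{10}{3}}{- \frac{10}{3}} H^{2} = \left(- \frac{3}{10}\right) \left(- \frac{34}{3}\right) H^{2} = \frac{17 H^{2}}{5}$)
$2063 - K{\left(7 \right)} = 2063 - \frac{17 \cdot 7^{2}}{5} = 2063 - \frac{17}{5} \cdot 49 = 2063 - \frac{833}{5} = \frac{9482}{5}$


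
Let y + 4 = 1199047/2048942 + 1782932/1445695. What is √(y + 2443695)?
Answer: √21441704194036104899906109161310/2962145204690 ≈ 1563.2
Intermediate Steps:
y = -6462000308151/2962145204690 (y = -4 + (1199047/2048942 + 1782932/1445695) = -4 + 5386580510609/2962145204690 = -6462000308151/2962145204690 ≈ -2.1815)
√(y + 2443695) = √(-6462000308151/2962145204690 + 2443695) = √(7238572963974621399/2962145204690) = √21441704194036104899906109161310/2962145204690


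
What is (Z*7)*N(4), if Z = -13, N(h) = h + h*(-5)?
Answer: 1456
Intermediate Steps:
N(h) = -4*h (N(h) = h - 5*h = -4*h)
(Z*7)*N(4) = (-13*7)*(-4*4) = -91*(-16) = 1456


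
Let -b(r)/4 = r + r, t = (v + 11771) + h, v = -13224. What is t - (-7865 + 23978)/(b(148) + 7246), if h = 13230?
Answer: 71376061/6062 ≈ 11774.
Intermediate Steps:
t = 11777 (t = (-13224 + 11771) + 13230 = -1453 + 13230 = 11777)
b(r) = -8*r (b(r) = -4*(r + r) = -8*r)
t - (-7865 + 23978)/(b(148) + 7246) = 11777 - (-7865 + 23978)/(-8*148 + 7246) = 11777 - 16113/(-1184 + 7246) = 11777 - 16113/6062 = 71376061/6062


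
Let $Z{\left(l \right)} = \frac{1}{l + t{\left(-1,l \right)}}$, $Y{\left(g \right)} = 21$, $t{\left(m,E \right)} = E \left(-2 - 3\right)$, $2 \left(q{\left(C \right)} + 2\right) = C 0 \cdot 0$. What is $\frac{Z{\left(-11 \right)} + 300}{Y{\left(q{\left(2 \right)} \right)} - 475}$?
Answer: $- \frac{13201}{19976} \approx -0.66084$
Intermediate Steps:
$q{\left(C \right)} = -2$ ($q{\left(C \right)} = -2 + \frac{C 0 \cdot 0}{2} = -2 + \frac{0 \cdot 0}{2} = -2 + \frac{1}{2} \cdot 0 = -2 + 0 = -2$)
$t{\left(m,E \right)} = - 5 E$ ($t{\left(m,E \right)} = E \left(-5\right) = - 5 E$)
$Z{\left(l \right)} = - \frac{1}{4 l}$ ($Z{\left(l \right)} = \frac{1}{l - 5 l} = \frac{1}{\left(-4\right) l} = - \frac{1}{4 l}$)
$\frac{Z{\left(-11 \right)} + 300}{Y{\left(q{\left(2 \right)} \right)} - 475} = \frac{- \frac{1}{4 \left(-11\right)} + 300}{21 - 475} = \frac{\left(- \frac{1}{4}\right) \left(- \frac{1}{11}\right) + 300}{-454} = \left(\frac{1}{44} + 300\right) \left(- \frac{1}{454}\right) = \frac{13201}{44} \left(- \frac{1}{454}\right) = - \frac{13201}{19976}$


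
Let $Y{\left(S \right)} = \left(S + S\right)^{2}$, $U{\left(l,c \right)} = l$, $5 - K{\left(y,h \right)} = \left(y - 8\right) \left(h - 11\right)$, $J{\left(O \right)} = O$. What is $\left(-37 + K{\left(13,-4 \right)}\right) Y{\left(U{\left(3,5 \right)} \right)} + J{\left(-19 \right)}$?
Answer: $1529$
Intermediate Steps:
$K{\left(y,h \right)} = 5 - \left(-11 + h\right) \left(-8 + y\right)$ ($K{\left(y,h \right)} = 5 - \left(y - 8\right) \left(h - 11\right) = 5 - \left(-8 + y\right) \left(-11 + h\right) = 5 - \left(-11 + h\right) \left(-8 + y\right)$)
$Y{\left(S \right)} = 4 S^{2}$ ($Y{\left(S \right)} = \left(2 S\right)^{2} = 4 S^{2}$)
$\left(-37 + K{\left(13,-4 \right)}\right) Y{\left(U{\left(3,5 \right)} \right)} + J{\left(-19 \right)} = \left(-37 + \left(-83 + 8 \left(-4\right) + 11 \cdot 13 - \left(-4\right) 13\right)\right) 4 \cdot 3^{2} - 19 = \left(-37 + \left(-83 - 32 + 143 + 52\right)\right) 4 \cdot 9 - 19 = \left(-37 + 80\right) 36 - 19 = 43 \cdot 36 - 19 = 1548 - 19 = 1529$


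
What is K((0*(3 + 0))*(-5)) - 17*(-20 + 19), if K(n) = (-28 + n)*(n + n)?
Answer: 17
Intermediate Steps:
K(n) = 2*n*(-28 + n) (K(n) = (-28 + n)*(2*n) = 2*n*(-28 + n))
K((0*(3 + 0))*(-5)) - 17*(-20 + 19) = 2*((0*(3 + 0))*(-5))*(-28 + (0*(3 + 0))*(-5)) - 17*(-20 + 19) = 2*((0*3)*(-5))*(-28 + (0*3)*(-5)) - 17*(-1) = 2*(0*(-5))*(-28 + 0*(-5)) - 1*(-17) = 2*0*(-28 + 0) + 17 = 2*0*(-28) + 17 = 0 + 17 = 17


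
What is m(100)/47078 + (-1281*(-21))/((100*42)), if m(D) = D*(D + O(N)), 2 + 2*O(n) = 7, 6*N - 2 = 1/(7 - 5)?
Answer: 31178459/4707800 ≈ 6.6227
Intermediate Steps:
N = 5/12 (N = ⅓ + 1/(6*(7 - 5)) = ⅓ + (⅙)/2 = ⅓ + (⅙)*(½) = ⅓ + 1/12 = 5/12 ≈ 0.41667)
O(n) = 5/2 (O(n) = -1 + (½)*7 = -1 + 7/2 = 5/2)
m(D) = D*(5/2 + D) (m(D) = D*(D + 5/2) = D*(5/2 + D))
m(100)/47078 + (-1281*(-21))/((100*42)) = ((½)*100*(5 + 2*100))/47078 + (-1281*(-21))/((100*42)) = ((½)*100*(5 + 200))*(1/47078) + 26901/4200 = ((½)*100*205)*(1/47078) + 26901*(1/4200) = 10250*(1/47078) + 1281/200 = 5125/23539 + 1281/200 = 31178459/4707800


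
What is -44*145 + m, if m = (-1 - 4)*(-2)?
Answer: -6370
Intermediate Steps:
m = 10 (m = -5*(-2) = 10)
-44*145 + m = -44*145 + 10 = -6380 + 10 = -6370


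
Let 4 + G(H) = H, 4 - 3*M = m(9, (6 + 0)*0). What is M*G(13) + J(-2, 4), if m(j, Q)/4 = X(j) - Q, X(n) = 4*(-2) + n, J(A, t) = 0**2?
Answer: 0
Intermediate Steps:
J(A, t) = 0
X(n) = -8 + n
m(j, Q) = -32 - 4*Q + 4*j (m(j, Q) = 4*((-8 + j) - Q) = 4*(-8 + j - Q) = -32 - 4*Q + 4*j)
M = 0 (M = 4/3 - (-32 - 4*(6 + 0)*0 + 4*9)/3 = 4/3 - (-32 - 24*0 + 36)/3 = 4/3 - (-32 - 4*0 + 36)/3 = 4/3 - (-32 + 0 + 36)/3 = 4/3 - 1/3*4 = 4/3 - 4/3 = 0)
G(H) = -4 + H
M*G(13) + J(-2, 4) = 0*(-4 + 13) + 0 = 0*9 + 0 = 0 + 0 = 0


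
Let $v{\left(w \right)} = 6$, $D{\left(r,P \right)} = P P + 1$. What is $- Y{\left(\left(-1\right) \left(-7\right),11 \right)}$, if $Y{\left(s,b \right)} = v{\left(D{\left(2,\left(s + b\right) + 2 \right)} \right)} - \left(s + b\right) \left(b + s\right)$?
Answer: $318$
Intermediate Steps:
$D{\left(r,P \right)} = 1 + P^{2}$ ($D{\left(r,P \right)} = P^{2} + 1 = 1 + P^{2}$)
$Y{\left(s,b \right)} = 6 - \left(b + s\right)^{2}$ ($Y{\left(s,b \right)} = 6 - \left(s + b\right) \left(b + s\right) = 6 - \left(b + s\right) \left(b + s\right) = 6 - \left(b + s\right)^{2}$)
$- Y{\left(\left(-1\right) \left(-7\right),11 \right)} = - (6 - \left(11 - -7\right)^{2}) = - (6 - \left(11 + 7\right)^{2}) = - (6 - 18^{2}) = - (6 - 324) = \left(-1\right) \left(-318\right) = 318$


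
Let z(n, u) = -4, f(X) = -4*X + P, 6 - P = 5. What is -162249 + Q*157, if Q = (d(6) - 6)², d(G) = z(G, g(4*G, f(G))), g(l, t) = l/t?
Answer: -146549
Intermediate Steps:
P = 1 (P = 6 - 1*5 = 6 - 5 = 1)
f(X) = 1 - 4*X (f(X) = -4*X + 1 = 1 - 4*X)
d(G) = -4
Q = 100 (Q = (-4 - 6)² = (-10)² = 100)
-162249 + Q*157 = -162249 + 100*157 = -162249 + 15700 = -146549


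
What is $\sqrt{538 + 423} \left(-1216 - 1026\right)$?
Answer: $-69502$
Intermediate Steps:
$\sqrt{538 + 423} \left(-1216 - 1026\right) = \sqrt{961} \left(-2242\right) = 31 \left(-2242\right) = -69502$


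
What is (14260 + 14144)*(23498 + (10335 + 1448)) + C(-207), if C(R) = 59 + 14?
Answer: 1002121597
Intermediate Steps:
C(R) = 73
(14260 + 14144)*(23498 + (10335 + 1448)) + C(-207) = (14260 + 14144)*(23498 + (10335 + 1448)) + 73 = 28404*(23498 + 11783) + 73 = 28404*35281 + 73 = 1002121524 + 73 = 1002121597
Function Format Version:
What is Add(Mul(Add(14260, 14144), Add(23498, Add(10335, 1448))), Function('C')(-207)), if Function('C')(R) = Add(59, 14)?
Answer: 1002121597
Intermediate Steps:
Function('C')(R) = 73
Add(Mul(Add(14260, 14144), Add(23498, Add(10335, 1448))), Function('C')(-207)) = Add(Mul(Add(14260, 14144), Add(23498, Add(10335, 1448))), 73) = Add(Mul(28404, Add(23498, 11783)), 73) = Add(Mul(28404, 35281), 73) = Add(1002121524, 73) = 1002121597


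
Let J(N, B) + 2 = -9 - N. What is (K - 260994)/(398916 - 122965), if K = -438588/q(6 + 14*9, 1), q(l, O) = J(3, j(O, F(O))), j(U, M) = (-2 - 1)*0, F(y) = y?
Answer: -1607664/1931657 ≈ -0.83227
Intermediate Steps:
j(U, M) = 0 (j(U, M) = -3*0 = 0)
J(N, B) = -11 - N (J(N, B) = -2 + (-9 - N) = -11 - N)
q(l, O) = -14 (q(l, O) = -11 - 1*3 = -11 - 3 = -14)
K = 219294/7 (K = -438588/(-14) = -438588*(-1/14) = 219294/7 ≈ 31328.)
(K - 260994)/(398916 - 122965) = (219294/7 - 260994)/(398916 - 122965) = -1607664/7/275951 = -1607664/7*1/275951 = -1607664/1931657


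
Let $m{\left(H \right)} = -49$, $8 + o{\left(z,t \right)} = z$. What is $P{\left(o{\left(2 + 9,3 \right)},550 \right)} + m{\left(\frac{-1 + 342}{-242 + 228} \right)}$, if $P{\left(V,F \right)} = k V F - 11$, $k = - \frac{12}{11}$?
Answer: $-1860$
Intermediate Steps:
$o{\left(z,t \right)} = -8 + z$
$k = - \frac{12}{11}$ ($k = \left(-12\right) \frac{1}{11} = - \frac{12}{11} \approx -1.0909$)
$P{\left(V,F \right)} = -11 - \frac{12 F V}{11}$ ($P{\left(V,F \right)} = - \frac{12 V F}{11} - 11 = - \frac{12 F V}{11} - 11 = -11 - \frac{12 F V}{11}$)
$P{\left(o{\left(2 + 9,3 \right)},550 \right)} + m{\left(\frac{-1 + 342}{-242 + 228} \right)} = \left(-11 - 600 \left(-8 + \left(2 + 9\right)\right)\right) - 49 = \left(-11 - 600 \left(-8 + 11\right)\right) - 49 = \left(-11 - 600 \cdot 3\right) - 49 = \left(-11 - 1800\right) - 49 = -1811 - 49 = -1860$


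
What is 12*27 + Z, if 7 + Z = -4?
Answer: 313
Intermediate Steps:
Z = -11 (Z = -7 - 4 = -11)
12*27 + Z = 12*27 - 11 = 324 - 11 = 313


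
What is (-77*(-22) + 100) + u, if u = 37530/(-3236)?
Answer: 2883927/1618 ≈ 1782.4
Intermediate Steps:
u = -18765/1618 (u = 37530*(-1/3236) = -18765/1618 ≈ -11.598)
(-77*(-22) + 100) + u = (-77*(-22) + 100) - 18765/1618 = (1694 + 100) - 18765/1618 = 1794 - 18765/1618 = 2883927/1618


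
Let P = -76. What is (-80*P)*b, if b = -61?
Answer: -370880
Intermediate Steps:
(-80*P)*b = -80*(-76)*(-61) = 6080*(-61) = -370880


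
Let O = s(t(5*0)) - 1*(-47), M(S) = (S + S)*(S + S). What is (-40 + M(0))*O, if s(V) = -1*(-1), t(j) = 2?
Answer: -1920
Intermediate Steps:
s(V) = 1
M(S) = 4*S² (M(S) = (2*S)*(2*S) = 4*S²)
O = 48 (O = 1 - 1*(-47) = 1 + 47 = 48)
(-40 + M(0))*O = (-40 + 4*0²)*48 = (-40 + 4*0)*48 = (-40 + 0)*48 = -40*48 = -1920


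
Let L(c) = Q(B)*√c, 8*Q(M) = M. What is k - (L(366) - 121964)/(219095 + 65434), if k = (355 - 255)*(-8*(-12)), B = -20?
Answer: 2731600364/284529 + 5*√366/569058 ≈ 9600.4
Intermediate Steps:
Q(M) = M/8
k = 9600 (k = 100*96 = 9600)
L(c) = -5*√c/2 (L(c) = ((⅛)*(-20))*√c = -5*√c/2)
k - (L(366) - 121964)/(219095 + 65434) = 9600 - (-5*√366/2 - 121964)/(219095 + 65434) = 9600 - (-121964 - 5*√366/2)/284529 = 9600 - (-121964/284529 - 5*√366/569058) = 9600 + (121964/284529 + 5*√366/569058) = 2731600364/284529 + 5*√366/569058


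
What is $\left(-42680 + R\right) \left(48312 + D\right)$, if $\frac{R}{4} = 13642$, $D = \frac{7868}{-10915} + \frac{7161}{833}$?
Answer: $\frac{746114202746224}{1298885} \approx 5.7443 \cdot 10^{8}$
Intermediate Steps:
$D = \frac{10229753}{1298885}$ ($D = 7868 \left(- \frac{1}{10915}\right) + 7161 \cdot \frac{1}{833} = - \frac{7868}{10915} + \frac{1023}{119} = \frac{10229753}{1298885} \approx 7.8758$)
$R = 54568$ ($R = 4 \cdot 13642 = 54568$)
$\left(-42680 + R\right) \left(48312 + D\right) = \left(-42680 + 54568\right) \left(48312 + \frac{10229753}{1298885}\right) = 11888 \cdot \frac{62761961873}{1298885} = \frac{746114202746224}{1298885}$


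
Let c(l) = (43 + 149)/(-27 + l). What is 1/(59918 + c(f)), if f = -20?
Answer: 47/2815954 ≈ 1.6691e-5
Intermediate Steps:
c(l) = 192/(-27 + l)
1/(59918 + c(f)) = 1/(59918 + 192/(-27 - 20)) = 1/(59918 + 192/(-47)) = 1/(59918 + 192*(-1/47)) = 1/(59918 - 192/47) = 1/(2815954/47) = 47/2815954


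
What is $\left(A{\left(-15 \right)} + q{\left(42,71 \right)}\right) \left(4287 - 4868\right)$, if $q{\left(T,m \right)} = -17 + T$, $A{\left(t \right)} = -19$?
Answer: $-3486$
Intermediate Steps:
$\left(A{\left(-15 \right)} + q{\left(42,71 \right)}\right) \left(4287 - 4868\right) = \left(-19 + \left(-17 + 42\right)\right) \left(4287 - 4868\right) = \left(-19 + 25\right) \left(-581\right) = 6 \left(-581\right) = -3486$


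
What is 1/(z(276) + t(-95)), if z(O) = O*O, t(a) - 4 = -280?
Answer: 1/75900 ≈ 1.3175e-5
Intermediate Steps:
t(a) = -276 (t(a) = 4 - 280 = -276)
z(O) = O²
1/(z(276) + t(-95)) = 1/(276² - 276) = 1/(76176 - 276) = 1/75900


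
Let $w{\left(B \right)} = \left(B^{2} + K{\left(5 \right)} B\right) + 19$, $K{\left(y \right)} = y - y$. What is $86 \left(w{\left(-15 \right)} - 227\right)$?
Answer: $1462$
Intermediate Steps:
$K{\left(y \right)} = 0$
$w{\left(B \right)} = 19 + B^{2}$ ($w{\left(B \right)} = \left(B^{2} + 0 B\right) + 19 = \left(B^{2} + 0\right) + 19 = B^{2} + 19 = 19 + B^{2}$)
$86 \left(w{\left(-15 \right)} - 227\right) = 86 \left(\left(19 + \left(-15\right)^{2}\right) - 227\right) = 86 \left(\left(19 + 225\right) - 227\right) = 86 \left(244 - 227\right) = 86 \cdot 17 = 1462$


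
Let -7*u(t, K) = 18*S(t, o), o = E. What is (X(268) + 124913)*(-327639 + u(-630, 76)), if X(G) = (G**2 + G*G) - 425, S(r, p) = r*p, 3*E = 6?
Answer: -86983050264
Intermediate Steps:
E = 2 (E = (1/3)*6 = 2)
o = 2
S(r, p) = p*r
X(G) = -425 + 2*G**2 (X(G) = (G**2 + G**2) - 425 = 2*G**2 - 425 = -425 + 2*G**2)
u(t, K) = -36*t/7 (u(t, K) = -18*2*t/7 = -36*t/7)
(X(268) + 124913)*(-327639 + u(-630, 76)) = ((-425 + 2*268**2) + 124913)*(-327639 - 36/7*(-630)) = ((-425 + 2*71824) + 124913)*(-327639 + 3240) = ((-425 + 143648) + 124913)*(-324399) = (143223 + 124913)*(-324399) = 268136*(-324399) = -86983050264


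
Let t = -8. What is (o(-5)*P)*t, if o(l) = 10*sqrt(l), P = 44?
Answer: -3520*I*sqrt(5) ≈ -7871.0*I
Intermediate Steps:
(o(-5)*P)*t = ((10*sqrt(-5))*44)*(-8) = ((10*(I*sqrt(5)))*44)*(-8) = ((10*I*sqrt(5))*44)*(-8) = (440*I*sqrt(5))*(-8) = -3520*I*sqrt(5)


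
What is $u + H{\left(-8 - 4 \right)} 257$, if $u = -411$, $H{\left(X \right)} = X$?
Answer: $-3495$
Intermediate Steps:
$u + H{\left(-8 - 4 \right)} 257 = -411 + \left(-8 - 4\right) 257 = -411 - 3084 = -3495$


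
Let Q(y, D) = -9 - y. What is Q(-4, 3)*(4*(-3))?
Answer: 60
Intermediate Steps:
Q(-4, 3)*(4*(-3)) = (-9 - 1*(-4))*(4*(-3)) = (-9 + 4)*(-12) = -5*(-12) = 60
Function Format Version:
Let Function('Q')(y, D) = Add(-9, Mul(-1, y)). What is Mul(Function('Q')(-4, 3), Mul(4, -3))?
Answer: 60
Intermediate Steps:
Mul(Function('Q')(-4, 3), Mul(4, -3)) = Mul(Add(-9, Mul(-1, -4)), Mul(4, -3)) = Mul(Add(-9, 4), -12) = Mul(-5, -12) = 60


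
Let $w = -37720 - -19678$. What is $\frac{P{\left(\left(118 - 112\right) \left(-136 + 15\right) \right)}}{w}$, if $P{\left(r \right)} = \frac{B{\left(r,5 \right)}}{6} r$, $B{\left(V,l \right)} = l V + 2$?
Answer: $- \frac{219494}{9021} \approx -24.331$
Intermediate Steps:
$B{\left(V,l \right)} = 2 + V l$ ($B{\left(V,l \right)} = V l + 2 = 2 + V l$)
$P{\left(r \right)} = r \left(\frac{1}{3} + \frac{5 r}{6}\right)$ ($P{\left(r \right)} = \frac{2 + r 5}{6} r = \frac{2 + 5 r}{6} r = \left(\frac{1}{3} + \frac{5 r}{6}\right) r = r \left(\frac{1}{3} + \frac{5 r}{6}\right)$)
$w = -18042$ ($w = -37720 + 19678 = -18042$)
$\frac{P{\left(\left(118 - 112\right) \left(-136 + 15\right) \right)}}{w} = \frac{\frac{1}{6} \left(118 - 112\right) \left(-136 + 15\right) \left(2 + 5 \left(118 - 112\right) \left(-136 + 15\right)\right)}{-18042} = \frac{6 \left(-121\right) \left(2 + 5 \cdot 6 \left(-121\right)\right)}{6} \left(- \frac{1}{18042}\right) = \frac{1}{6} \left(-726\right) \left(2 + 5 \left(-726\right)\right) \left(- \frac{1}{18042}\right) = \frac{1}{6} \left(-726\right) \left(2 - 3630\right) \left(- \frac{1}{18042}\right) = \frac{1}{6} \left(-726\right) \left(-3628\right) \left(- \frac{1}{18042}\right) = 438988 \left(- \frac{1}{18042}\right) = - \frac{219494}{9021}$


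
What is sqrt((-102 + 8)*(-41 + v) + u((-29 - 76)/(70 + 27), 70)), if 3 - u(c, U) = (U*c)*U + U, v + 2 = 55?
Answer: sqrt(38662745)/97 ≈ 64.102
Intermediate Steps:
v = 53 (v = -2 + 55 = 53)
u(c, U) = 3 - U - c*U**2 (u(c, U) = 3 - ((U*c)*U + U) = 3 - (c*U**2 + U) = 3 - (U + c*U**2) = 3 + (-U - c*U**2) = 3 - U - c*U**2)
sqrt((-102 + 8)*(-41 + v) + u((-29 - 76)/(70 + 27), 70)) = sqrt((-102 + 8)*(-41 + 53) + (3 - 1*70 - 1*(-29 - 76)/(70 + 27)*70**2)) = sqrt(-94*12 + (3 - 70 - 1*(-105/97)*4900)) = sqrt(-1128 + (3 - 70 - 1*(-105*1/97)*4900)) = sqrt(-1128 + (3 - 70 - 1*(-105/97)*4900)) = sqrt(-1128 + (3 - 70 + 514500/97)) = sqrt(-1128 + 508001/97) = sqrt(398585/97) = sqrt(38662745)/97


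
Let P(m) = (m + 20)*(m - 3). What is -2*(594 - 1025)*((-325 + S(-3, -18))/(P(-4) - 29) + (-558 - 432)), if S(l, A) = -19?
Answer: -120030052/141 ≈ -8.5128e+5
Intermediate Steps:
P(m) = (-3 + m)*(20 + m) (P(m) = (20 + m)*(-3 + m) = (-3 + m)*(20 + m))
-2*(594 - 1025)*((-325 + S(-3, -18))/(P(-4) - 29) + (-558 - 432)) = -2*(594 - 1025)*((-325 - 19)/((-60 + (-4)**2 + 17*(-4)) - 29) + (-558 - 432)) = -(-862)*(-344/((-60 + 16 - 68) - 29) - 990) = -(-862)*(-344/(-112 - 29) - 990) = -(-862)*(-344/(-141) - 990) = -(-862)*(-344*(-1/141) - 990) = -(-862)*(344/141 - 990) = -(-862)*(-139246)/141 = -2*60015026/141 = -120030052/141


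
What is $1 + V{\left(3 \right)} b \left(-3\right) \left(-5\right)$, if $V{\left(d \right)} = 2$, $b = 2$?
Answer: $61$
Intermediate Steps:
$1 + V{\left(3 \right)} b \left(-3\right) \left(-5\right) = 1 + 2 \cdot 2 \left(-3\right) \left(-5\right) = 1 + 4 \left(-3\right) \left(-5\right) = 1 - -60 = 1 + 60 = 61$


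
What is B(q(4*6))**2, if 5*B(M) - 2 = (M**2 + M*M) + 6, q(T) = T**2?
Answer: 17612474944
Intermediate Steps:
B(M) = 8/5 + 2*M**2/5 (B(M) = 2/5 + ((M**2 + M*M) + 6)/5 = 2/5 + ((M**2 + M**2) + 6)/5 = 2/5 + (2*M**2 + 6)/5 = 2/5 + (6 + 2*M**2)/5 = 2/5 + (6/5 + 2*M**2/5) = 8/5 + 2*M**2/5)
B(q(4*6))**2 = (8/5 + 2*((4*6)**2)**2/5)**2 = (8/5 + 2*(24**2)**2/5)**2 = (8/5 + (2/5)*576**2)**2 = (8/5 + (2/5)*331776)**2 = (8/5 + 663552/5)**2 = 132712**2 = 17612474944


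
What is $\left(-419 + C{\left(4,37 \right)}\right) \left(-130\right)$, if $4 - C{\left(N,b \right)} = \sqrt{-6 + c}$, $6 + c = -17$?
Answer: $53950 + 130 i \sqrt{29} \approx 53950.0 + 700.07 i$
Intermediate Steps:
$c = -23$ ($c = -6 - 17 = -23$)
$C{\left(N,b \right)} = 4 - i \sqrt{29}$ ($C{\left(N,b \right)} = 4 - \sqrt{-6 - 23} = 4 - \sqrt{-29} = 4 - i \sqrt{29}$)
$\left(-419 + C{\left(4,37 \right)}\right) \left(-130\right) = \left(-419 + \left(4 - i \sqrt{29}\right)\right) \left(-130\right) = \left(-415 - i \sqrt{29}\right) \left(-130\right) = 53950 + 130 i \sqrt{29}$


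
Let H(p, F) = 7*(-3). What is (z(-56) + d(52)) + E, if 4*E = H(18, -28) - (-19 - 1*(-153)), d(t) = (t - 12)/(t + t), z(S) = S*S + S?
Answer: 158165/52 ≈ 3041.6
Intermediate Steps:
z(S) = S + S**2 (z(S) = S**2 + S = S + S**2)
H(p, F) = -21
d(t) = (-12 + t)/(2*t) (d(t) = (-12 + t)/((2*t)) = (-12 + t)*(1/(2*t)) = (-12 + t)/(2*t))
E = -155/4 (E = (-21 - (-19 - 1*(-153)))/4 = (-21 - (-19 + 153))/4 = (-21 - 1*134)/4 = (-21 - 134)/4 = (1/4)*(-155) = -155/4 ≈ -38.750)
(z(-56) + d(52)) + E = (-56*(1 - 56) + (1/2)*(-12 + 52)/52) - 155/4 = (-56*(-55) + (1/2)*(1/52)*40) - 155/4 = (3080 + 5/13) - 155/4 = 40045/13 - 155/4 = 158165/52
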